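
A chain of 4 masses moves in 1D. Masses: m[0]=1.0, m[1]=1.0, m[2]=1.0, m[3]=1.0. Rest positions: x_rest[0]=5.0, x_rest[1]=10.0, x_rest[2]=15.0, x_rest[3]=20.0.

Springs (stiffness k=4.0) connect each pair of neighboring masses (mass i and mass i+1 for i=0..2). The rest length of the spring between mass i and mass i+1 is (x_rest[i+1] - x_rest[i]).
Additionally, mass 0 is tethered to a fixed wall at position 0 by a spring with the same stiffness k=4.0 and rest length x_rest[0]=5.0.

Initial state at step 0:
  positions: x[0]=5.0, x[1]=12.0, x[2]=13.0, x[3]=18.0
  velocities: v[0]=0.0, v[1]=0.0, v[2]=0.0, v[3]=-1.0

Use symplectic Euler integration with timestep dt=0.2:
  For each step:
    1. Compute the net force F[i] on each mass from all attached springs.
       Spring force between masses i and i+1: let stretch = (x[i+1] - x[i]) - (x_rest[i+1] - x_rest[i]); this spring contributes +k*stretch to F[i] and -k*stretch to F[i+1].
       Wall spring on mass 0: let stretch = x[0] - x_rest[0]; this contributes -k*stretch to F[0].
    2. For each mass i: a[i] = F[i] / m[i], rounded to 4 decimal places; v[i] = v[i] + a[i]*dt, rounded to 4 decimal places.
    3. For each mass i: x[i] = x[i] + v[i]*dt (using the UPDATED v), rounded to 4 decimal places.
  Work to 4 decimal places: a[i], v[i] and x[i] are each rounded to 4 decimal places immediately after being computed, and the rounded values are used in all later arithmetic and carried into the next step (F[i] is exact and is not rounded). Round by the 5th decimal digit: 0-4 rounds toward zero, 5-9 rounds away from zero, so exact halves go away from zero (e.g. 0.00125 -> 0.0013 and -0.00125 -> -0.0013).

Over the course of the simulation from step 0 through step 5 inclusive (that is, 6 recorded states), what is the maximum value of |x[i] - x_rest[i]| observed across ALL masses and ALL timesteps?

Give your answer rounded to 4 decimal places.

Answer: 2.2986

Derivation:
Step 0: x=[5.0000 12.0000 13.0000 18.0000] v=[0.0000 0.0000 0.0000 -1.0000]
Step 1: x=[5.3200 11.0400 13.6400 17.8000] v=[1.6000 -4.8000 3.2000 -1.0000]
Step 2: x=[5.7040 9.5808 14.5296 17.7344] v=[1.9200 -7.2960 4.4480 -0.3280]
Step 3: x=[5.7956 8.2931 15.1402 17.9560] v=[0.4582 -6.4384 3.0528 1.1082]
Step 4: x=[5.3595 7.7014 15.1058 18.5271] v=[-2.1803 -2.9587 -0.1722 2.8556]
Step 5: x=[4.4406 7.9197 14.4341 19.3508] v=[-4.5944 1.0913 -3.3587 4.1186]
Max displacement = 2.2986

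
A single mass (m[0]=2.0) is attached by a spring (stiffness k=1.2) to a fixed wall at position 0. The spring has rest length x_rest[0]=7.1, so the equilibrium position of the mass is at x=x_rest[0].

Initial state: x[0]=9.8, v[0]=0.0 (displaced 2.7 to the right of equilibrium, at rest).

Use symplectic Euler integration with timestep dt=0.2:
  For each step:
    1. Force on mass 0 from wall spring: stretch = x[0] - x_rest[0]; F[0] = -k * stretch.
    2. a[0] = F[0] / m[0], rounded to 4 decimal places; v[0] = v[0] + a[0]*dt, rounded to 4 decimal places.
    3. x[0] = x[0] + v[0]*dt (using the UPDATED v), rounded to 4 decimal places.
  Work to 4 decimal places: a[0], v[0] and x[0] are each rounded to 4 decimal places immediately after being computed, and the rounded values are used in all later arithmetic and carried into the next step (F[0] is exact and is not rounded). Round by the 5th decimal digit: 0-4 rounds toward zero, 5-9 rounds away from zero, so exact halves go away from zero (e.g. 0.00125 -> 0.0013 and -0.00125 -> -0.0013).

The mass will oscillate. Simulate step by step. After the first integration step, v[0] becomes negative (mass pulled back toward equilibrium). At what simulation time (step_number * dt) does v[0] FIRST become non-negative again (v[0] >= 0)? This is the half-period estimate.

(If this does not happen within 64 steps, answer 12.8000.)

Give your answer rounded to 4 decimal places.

Answer: 4.2000

Derivation:
Step 0: x=[9.8000] v=[0.0000]
Step 1: x=[9.7352] v=[-0.3240]
Step 2: x=[9.6072] v=[-0.6402]
Step 3: x=[9.4190] v=[-0.9411]
Step 4: x=[9.1751] v=[-1.2194]
Step 5: x=[8.8814] v=[-1.4684]
Step 6: x=[8.5450] v=[-1.6822]
Step 7: x=[8.1739] v=[-1.8556]
Step 8: x=[7.7770] v=[-1.9845]
Step 9: x=[7.3639] v=[-2.0657]
Step 10: x=[6.9444] v=[-2.0974]
Step 11: x=[6.5287] v=[-2.0787]
Step 12: x=[6.1267] v=[-2.0101]
Step 13: x=[5.7480] v=[-1.8933]
Step 14: x=[5.4018] v=[-1.7311]
Step 15: x=[5.0963] v=[-1.5273]
Step 16: x=[4.8389] v=[-1.2869]
Step 17: x=[4.6358] v=[-1.0156]
Step 18: x=[4.4918] v=[-0.7199]
Step 19: x=[4.4104] v=[-0.4069]
Step 20: x=[4.3936] v=[-0.0841]
Step 21: x=[4.4417] v=[0.2407]
First v>=0 after going negative at step 21, time=4.2000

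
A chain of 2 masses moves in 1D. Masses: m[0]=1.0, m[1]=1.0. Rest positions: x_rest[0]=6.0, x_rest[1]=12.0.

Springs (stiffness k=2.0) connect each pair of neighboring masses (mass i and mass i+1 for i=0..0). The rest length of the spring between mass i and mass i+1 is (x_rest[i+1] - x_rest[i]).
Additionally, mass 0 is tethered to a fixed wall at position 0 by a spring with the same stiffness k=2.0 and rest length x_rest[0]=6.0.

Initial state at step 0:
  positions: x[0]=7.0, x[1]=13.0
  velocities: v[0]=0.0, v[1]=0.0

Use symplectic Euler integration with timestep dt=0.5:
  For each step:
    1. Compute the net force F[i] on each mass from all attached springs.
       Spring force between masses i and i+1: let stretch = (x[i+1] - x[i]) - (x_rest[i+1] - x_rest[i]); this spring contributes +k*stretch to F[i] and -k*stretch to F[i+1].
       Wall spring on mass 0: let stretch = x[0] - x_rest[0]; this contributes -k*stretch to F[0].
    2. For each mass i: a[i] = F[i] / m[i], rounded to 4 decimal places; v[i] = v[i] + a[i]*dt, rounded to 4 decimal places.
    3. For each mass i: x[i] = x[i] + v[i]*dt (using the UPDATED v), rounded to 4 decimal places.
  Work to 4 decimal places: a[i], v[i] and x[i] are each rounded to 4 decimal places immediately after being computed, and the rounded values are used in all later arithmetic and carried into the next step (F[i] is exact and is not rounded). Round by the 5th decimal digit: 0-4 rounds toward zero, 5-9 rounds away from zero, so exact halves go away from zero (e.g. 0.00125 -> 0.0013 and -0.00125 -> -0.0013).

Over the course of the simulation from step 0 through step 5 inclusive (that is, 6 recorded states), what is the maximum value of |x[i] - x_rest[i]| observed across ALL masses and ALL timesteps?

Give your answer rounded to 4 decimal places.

Answer: 1.0937

Derivation:
Step 0: x=[7.0000 13.0000] v=[0.0000 0.0000]
Step 1: x=[6.5000 13.0000] v=[-1.0000 0.0000]
Step 2: x=[6.0000 12.7500] v=[-1.0000 -0.5000]
Step 3: x=[5.8750 12.1250] v=[-0.2500 -1.2500]
Step 4: x=[5.9375 11.3750] v=[0.1250 -1.5000]
Step 5: x=[5.7500 10.9063] v=[-0.3750 -0.9375]
Max displacement = 1.0937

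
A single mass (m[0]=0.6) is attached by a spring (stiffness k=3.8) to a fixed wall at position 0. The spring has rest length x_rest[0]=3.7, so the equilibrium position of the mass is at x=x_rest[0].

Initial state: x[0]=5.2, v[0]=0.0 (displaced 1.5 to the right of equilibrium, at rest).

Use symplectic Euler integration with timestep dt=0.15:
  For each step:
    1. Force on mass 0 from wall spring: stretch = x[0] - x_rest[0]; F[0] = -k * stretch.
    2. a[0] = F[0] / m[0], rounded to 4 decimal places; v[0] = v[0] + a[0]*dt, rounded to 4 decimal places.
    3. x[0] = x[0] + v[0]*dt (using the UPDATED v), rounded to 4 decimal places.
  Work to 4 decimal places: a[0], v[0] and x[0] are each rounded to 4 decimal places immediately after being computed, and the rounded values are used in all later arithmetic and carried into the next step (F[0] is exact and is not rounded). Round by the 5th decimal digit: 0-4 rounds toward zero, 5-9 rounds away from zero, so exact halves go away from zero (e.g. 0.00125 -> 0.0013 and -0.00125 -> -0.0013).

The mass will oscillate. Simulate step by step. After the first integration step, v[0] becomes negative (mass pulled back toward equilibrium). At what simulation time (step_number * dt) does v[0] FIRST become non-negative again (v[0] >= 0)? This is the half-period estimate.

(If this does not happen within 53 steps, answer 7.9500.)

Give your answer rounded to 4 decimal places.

Step 0: x=[5.2000] v=[0.0000]
Step 1: x=[4.9863] v=[-1.4250]
Step 2: x=[4.5893] v=[-2.6470]
Step 3: x=[4.0655] v=[-3.4918]
Step 4: x=[3.4897] v=[-3.8390]
Step 5: x=[2.9438] v=[-3.6392]
Step 6: x=[2.5057] v=[-2.9208]
Step 7: x=[2.2378] v=[-1.7862]
Step 8: x=[2.1782] v=[-0.3971]
Step 9: x=[2.3355] v=[1.0486]
First v>=0 after going negative at step 9, time=1.3500

Answer: 1.3500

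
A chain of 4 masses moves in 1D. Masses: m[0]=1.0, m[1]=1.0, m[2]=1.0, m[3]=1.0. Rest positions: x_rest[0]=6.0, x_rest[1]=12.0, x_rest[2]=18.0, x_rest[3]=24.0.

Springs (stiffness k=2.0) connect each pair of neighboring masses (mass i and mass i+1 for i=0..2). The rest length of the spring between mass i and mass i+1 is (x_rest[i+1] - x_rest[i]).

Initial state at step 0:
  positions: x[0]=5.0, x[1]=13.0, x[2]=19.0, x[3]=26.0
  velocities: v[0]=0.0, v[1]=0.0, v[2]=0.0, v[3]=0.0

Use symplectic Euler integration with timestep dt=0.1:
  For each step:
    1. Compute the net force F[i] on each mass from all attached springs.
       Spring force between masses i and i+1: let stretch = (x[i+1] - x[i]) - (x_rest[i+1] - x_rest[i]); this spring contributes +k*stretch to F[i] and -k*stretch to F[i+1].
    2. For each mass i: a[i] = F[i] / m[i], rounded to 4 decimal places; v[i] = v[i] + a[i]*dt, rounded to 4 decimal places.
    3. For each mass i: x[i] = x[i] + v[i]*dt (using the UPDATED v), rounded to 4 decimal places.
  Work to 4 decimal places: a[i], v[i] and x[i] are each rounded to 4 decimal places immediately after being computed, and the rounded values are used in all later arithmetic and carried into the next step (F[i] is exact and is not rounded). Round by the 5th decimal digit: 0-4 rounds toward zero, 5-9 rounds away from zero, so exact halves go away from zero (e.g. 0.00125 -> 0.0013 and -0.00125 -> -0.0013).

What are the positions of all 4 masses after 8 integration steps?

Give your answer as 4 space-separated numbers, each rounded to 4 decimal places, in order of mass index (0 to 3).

Step 0: x=[5.0000 13.0000 19.0000 26.0000] v=[0.0000 0.0000 0.0000 0.0000]
Step 1: x=[5.0400 12.9600 19.0200 25.9800] v=[0.4000 -0.4000 0.2000 -0.2000]
Step 2: x=[5.1184 12.8828 19.0580 25.9408] v=[0.7840 -0.7720 0.3800 -0.3920]
Step 3: x=[5.2321 12.7738 19.1102 25.8839] v=[1.1369 -1.0898 0.5215 -0.5686]
Step 4: x=[5.3766 12.6407 19.1711 25.8116] v=[1.4452 -1.3309 0.6090 -0.7233]
Step 5: x=[5.5464 12.4929 19.2342 25.7265] v=[1.6980 -1.4776 0.6310 -0.8514]
Step 6: x=[5.7351 12.3410 19.2923 25.6315] v=[1.8873 -1.5186 0.5812 -0.9499]
Step 7: x=[5.9360 12.1961 19.3382 25.5297] v=[2.0085 -1.4495 0.4588 -1.0177]
Step 8: x=[6.1421 12.0688 19.3651 25.4241] v=[2.0605 -1.2731 0.2687 -1.0560]

Answer: 6.1421 12.0688 19.3651 25.4241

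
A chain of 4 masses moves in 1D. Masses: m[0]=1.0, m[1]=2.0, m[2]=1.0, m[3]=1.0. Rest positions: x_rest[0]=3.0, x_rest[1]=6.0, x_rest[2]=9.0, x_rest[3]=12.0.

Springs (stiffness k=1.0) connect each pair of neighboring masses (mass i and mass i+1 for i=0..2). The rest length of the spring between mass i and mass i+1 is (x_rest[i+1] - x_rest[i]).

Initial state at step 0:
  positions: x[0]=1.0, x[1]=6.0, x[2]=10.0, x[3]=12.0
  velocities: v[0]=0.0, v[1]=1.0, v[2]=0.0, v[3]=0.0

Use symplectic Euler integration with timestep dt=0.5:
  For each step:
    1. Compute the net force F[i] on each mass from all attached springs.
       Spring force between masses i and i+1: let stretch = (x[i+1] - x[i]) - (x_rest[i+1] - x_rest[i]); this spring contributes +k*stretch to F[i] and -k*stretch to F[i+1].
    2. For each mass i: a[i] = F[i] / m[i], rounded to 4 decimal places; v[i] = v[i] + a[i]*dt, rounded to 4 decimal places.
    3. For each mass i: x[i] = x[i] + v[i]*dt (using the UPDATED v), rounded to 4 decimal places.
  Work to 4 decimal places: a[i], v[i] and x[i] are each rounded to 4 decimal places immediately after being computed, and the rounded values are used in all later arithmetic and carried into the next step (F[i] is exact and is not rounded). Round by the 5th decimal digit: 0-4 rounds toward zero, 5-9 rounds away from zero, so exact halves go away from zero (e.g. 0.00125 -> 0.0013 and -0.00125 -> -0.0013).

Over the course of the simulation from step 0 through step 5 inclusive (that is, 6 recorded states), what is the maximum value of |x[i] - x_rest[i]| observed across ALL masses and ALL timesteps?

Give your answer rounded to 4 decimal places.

Step 0: x=[1.0000 6.0000 10.0000 12.0000] v=[0.0000 1.0000 0.0000 0.0000]
Step 1: x=[1.5000 6.3750 9.5000 12.2500] v=[1.0000 0.7500 -1.0000 0.5000]
Step 2: x=[2.4688 6.5313 8.9063 12.5625] v=[1.9375 0.3125 -1.1875 0.6250]
Step 3: x=[3.7032 6.4766 8.6329 12.7110] v=[2.4688 -0.1094 -0.5469 0.2969]
Step 4: x=[4.8810 6.3448 8.8399 12.5899] v=[2.3555 -0.2637 0.4140 -0.2422]
Step 5: x=[5.6747 6.3419 9.3607 12.2813] v=[1.5874 -0.0059 1.0415 -0.6172]
Max displacement = 2.6747

Answer: 2.6747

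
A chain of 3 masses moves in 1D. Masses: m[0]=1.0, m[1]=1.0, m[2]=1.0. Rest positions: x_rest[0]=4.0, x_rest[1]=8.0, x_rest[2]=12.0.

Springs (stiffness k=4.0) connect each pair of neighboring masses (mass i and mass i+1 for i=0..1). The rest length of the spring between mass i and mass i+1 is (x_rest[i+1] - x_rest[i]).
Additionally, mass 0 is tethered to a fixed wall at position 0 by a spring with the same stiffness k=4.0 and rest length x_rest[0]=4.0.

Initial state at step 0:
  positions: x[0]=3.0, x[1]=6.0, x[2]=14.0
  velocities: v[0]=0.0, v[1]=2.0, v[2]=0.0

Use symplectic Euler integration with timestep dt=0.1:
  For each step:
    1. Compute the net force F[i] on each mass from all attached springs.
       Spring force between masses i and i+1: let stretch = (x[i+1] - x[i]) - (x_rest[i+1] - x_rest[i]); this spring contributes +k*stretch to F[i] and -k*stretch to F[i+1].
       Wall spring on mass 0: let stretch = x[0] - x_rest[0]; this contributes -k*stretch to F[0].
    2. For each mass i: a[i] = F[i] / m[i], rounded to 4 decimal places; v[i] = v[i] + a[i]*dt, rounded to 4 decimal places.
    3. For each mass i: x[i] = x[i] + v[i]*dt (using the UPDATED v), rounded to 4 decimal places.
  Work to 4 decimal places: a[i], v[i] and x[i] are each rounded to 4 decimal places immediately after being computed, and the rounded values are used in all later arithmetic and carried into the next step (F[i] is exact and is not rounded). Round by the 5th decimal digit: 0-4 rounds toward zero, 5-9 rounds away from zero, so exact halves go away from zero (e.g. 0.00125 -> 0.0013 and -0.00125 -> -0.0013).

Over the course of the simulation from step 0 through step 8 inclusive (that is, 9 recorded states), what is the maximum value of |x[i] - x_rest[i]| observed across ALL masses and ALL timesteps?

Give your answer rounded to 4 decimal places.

Answer: 2.2498

Derivation:
Step 0: x=[3.0000 6.0000 14.0000] v=[0.0000 2.0000 0.0000]
Step 1: x=[3.0000 6.4000 13.8400] v=[0.0000 4.0000 -1.6000]
Step 2: x=[3.0160 6.9616 13.5424] v=[0.1600 5.6160 -2.9760]
Step 3: x=[3.0692 7.6286 13.1416] v=[0.5318 6.6701 -4.0083]
Step 4: x=[3.1820 8.3338 12.6803] v=[1.1279 7.0515 -4.6135]
Step 5: x=[3.3736 9.0067 12.2051] v=[1.9158 6.7294 -4.7521]
Step 6: x=[3.6556 9.5823 11.7620] v=[2.8196 5.7555 -4.4315]
Step 7: x=[4.0284 10.0080 11.3917] v=[3.7280 4.2567 -3.7034]
Step 8: x=[4.4793 10.2498 11.1260] v=[4.5085 2.4183 -2.6569]
Max displacement = 2.2498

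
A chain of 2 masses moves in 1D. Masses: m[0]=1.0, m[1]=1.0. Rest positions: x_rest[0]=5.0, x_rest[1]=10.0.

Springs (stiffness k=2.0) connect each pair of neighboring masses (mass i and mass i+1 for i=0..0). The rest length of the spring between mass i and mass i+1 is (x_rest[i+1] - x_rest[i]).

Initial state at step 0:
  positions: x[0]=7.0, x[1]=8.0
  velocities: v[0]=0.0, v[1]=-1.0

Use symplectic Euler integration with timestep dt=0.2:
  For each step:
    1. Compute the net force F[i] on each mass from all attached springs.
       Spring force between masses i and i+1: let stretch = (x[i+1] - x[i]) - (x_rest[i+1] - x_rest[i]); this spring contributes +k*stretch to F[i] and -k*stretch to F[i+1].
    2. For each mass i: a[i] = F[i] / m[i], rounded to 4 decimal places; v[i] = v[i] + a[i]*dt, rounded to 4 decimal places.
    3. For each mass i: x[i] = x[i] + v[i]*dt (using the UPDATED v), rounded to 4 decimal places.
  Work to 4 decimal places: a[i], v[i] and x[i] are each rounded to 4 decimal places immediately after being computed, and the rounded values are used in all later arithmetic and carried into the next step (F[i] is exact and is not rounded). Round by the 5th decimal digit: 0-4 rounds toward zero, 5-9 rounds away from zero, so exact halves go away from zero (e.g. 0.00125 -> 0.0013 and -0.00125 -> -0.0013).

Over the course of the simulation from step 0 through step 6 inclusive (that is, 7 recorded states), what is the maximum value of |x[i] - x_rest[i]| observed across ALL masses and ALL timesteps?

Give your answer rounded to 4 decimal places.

Answer: 2.1982

Derivation:
Step 0: x=[7.0000 8.0000] v=[0.0000 -1.0000]
Step 1: x=[6.6800 8.1200] v=[-1.6000 0.6000]
Step 2: x=[6.0752 8.5248] v=[-3.0240 2.0240]
Step 3: x=[5.2664 9.1336] v=[-4.0442 3.0442]
Step 4: x=[4.3669 9.8331] v=[-4.4973 3.4973]
Step 5: x=[3.5047 10.4953] v=[-4.3108 3.3108]
Step 6: x=[2.8018 10.9982] v=[-3.5146 2.5146]
Max displacement = 2.1982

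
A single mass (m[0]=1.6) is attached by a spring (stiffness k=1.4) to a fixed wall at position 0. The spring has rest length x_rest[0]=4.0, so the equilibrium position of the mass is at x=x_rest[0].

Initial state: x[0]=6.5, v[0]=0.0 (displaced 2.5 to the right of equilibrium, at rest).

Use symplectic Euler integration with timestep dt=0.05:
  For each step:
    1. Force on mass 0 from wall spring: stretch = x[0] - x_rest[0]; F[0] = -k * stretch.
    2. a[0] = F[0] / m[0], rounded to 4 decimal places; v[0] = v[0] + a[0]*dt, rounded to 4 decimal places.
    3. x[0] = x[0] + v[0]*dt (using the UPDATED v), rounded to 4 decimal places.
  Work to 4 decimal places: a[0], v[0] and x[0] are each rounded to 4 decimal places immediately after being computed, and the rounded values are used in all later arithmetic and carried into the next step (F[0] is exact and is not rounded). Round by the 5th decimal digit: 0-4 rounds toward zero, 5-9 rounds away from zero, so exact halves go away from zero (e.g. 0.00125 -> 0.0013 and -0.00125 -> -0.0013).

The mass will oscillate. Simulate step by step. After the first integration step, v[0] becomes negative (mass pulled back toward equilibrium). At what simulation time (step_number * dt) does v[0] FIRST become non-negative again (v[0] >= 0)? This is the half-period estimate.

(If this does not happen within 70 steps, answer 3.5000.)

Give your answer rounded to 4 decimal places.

Step 0: x=[6.5000] v=[0.0000]
Step 1: x=[6.4945] v=[-0.1094]
Step 2: x=[6.4836] v=[-0.2185]
Step 3: x=[6.4672] v=[-0.3272]
Step 4: x=[6.4454] v=[-0.4351]
Step 5: x=[6.4183] v=[-0.5421]
Step 6: x=[6.3859] v=[-0.6479]
Step 7: x=[6.3483] v=[-0.7523]
Step 8: x=[6.3056] v=[-0.8550]
Step 9: x=[6.2578] v=[-0.9559]
Step 10: x=[6.2051] v=[-1.0547]
Step 11: x=[6.1475] v=[-1.1512]
Step 12: x=[6.0852] v=[-1.2452]
Step 13: x=[6.0184] v=[-1.3364]
Step 14: x=[5.9472] v=[-1.4247]
Step 15: x=[5.8717] v=[-1.5099]
Step 16: x=[5.7921] v=[-1.5918]
Step 17: x=[5.7086] v=[-1.6702]
Step 18: x=[5.6214] v=[-1.7450]
Step 19: x=[5.5306] v=[-1.8159]
Step 20: x=[5.4365] v=[-1.8829]
Step 21: x=[5.3392] v=[-1.9457]
Step 22: x=[5.2390] v=[-2.0043]
Step 23: x=[5.1361] v=[-2.0585]
Step 24: x=[5.0307] v=[-2.1082]
Step 25: x=[4.9230] v=[-2.1533]
Step 26: x=[4.8133] v=[-2.1937]
Step 27: x=[4.7018] v=[-2.2293]
Step 28: x=[4.5888] v=[-2.2600]
Step 29: x=[4.4745] v=[-2.2858]
Step 30: x=[4.3592] v=[-2.3066]
Step 31: x=[4.2431] v=[-2.3223]
Step 32: x=[4.1265] v=[-2.3329]
Step 33: x=[4.0096] v=[-2.3384]
Step 34: x=[3.8927] v=[-2.3388]
Step 35: x=[3.7760] v=[-2.3341]
Step 36: x=[3.6598] v=[-2.3243]
Step 37: x=[3.5443] v=[-2.3094]
Step 38: x=[3.4298] v=[-2.2895]
Step 39: x=[3.3166] v=[-2.2646]
Step 40: x=[3.2049] v=[-2.2347]
Step 41: x=[3.0949] v=[-2.1999]
Step 42: x=[2.9869] v=[-2.1603]
Step 43: x=[2.8811] v=[-2.1160]
Step 44: x=[2.7777] v=[-2.0671]
Step 45: x=[2.6770] v=[-2.0136]
Step 46: x=[2.5792] v=[-1.9557]
Step 47: x=[2.4845] v=[-1.8935]
Step 48: x=[2.3931] v=[-1.8272]
Step 49: x=[2.3053] v=[-1.7569]
Step 50: x=[2.2212] v=[-1.6828]
Step 51: x=[2.1410] v=[-1.6050]
Step 52: x=[2.0648] v=[-1.5237]
Step 53: x=[1.9929] v=[-1.4390]
Step 54: x=[1.9253] v=[-1.3512]
Step 55: x=[1.8623] v=[-1.2604]
Step 56: x=[1.8040] v=[-1.1669]
Step 57: x=[1.7505] v=[-1.0708]
Step 58: x=[1.7019] v=[-0.9724]
Step 59: x=[1.6583] v=[-0.8719]
Step 60: x=[1.6198] v=[-0.7695]
Step 61: x=[1.5865] v=[-0.6654]
Step 62: x=[1.5585] v=[-0.5598]
Step 63: x=[1.5359] v=[-0.4530]
Step 64: x=[1.5186] v=[-0.3452]
Step 65: x=[1.5068] v=[-0.2366]
Step 66: x=[1.5004] v=[-0.1275]
Step 67: x=[1.4995] v=[-0.0181]
Step 68: x=[1.5041] v=[0.0913]
First v>=0 after going negative at step 68, time=3.4000

Answer: 3.4000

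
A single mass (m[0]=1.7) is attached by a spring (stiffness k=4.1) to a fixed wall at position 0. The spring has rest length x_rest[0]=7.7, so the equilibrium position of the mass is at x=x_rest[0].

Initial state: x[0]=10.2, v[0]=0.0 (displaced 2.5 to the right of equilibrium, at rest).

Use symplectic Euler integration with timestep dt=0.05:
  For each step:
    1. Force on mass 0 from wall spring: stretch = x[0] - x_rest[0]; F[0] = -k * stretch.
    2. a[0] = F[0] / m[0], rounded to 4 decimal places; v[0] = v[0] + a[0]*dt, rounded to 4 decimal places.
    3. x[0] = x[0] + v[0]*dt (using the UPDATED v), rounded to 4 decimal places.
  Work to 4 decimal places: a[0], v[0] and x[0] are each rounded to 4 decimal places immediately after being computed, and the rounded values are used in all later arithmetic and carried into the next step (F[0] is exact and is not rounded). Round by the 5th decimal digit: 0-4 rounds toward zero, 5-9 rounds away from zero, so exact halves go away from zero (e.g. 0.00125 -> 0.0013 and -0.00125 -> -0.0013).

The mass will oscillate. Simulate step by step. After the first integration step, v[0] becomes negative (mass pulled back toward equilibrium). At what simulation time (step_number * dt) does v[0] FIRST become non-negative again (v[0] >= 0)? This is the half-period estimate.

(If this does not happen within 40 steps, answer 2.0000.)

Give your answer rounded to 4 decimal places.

Answer: 2.0000

Derivation:
Step 0: x=[10.2000] v=[0.0000]
Step 1: x=[10.1849] v=[-0.3015]
Step 2: x=[10.1548] v=[-0.6012]
Step 3: x=[10.1099] v=[-0.8972]
Step 4: x=[10.0505] v=[-1.1878]
Step 5: x=[9.9769] v=[-1.4712]
Step 6: x=[9.8896] v=[-1.7458]
Step 7: x=[9.7891] v=[-2.0098]
Step 8: x=[9.6760] v=[-2.2617]
Step 9: x=[9.5510] v=[-2.5000]
Step 10: x=[9.4148] v=[-2.7232]
Step 11: x=[9.2683] v=[-2.9300]
Step 12: x=[9.1123] v=[-3.1191]
Step 13: x=[8.9478] v=[-3.2894]
Step 14: x=[8.7758] v=[-3.4399]
Step 15: x=[8.5973] v=[-3.5696]
Step 16: x=[8.4134] v=[-3.6778]
Step 17: x=[8.2252] v=[-3.7638]
Step 18: x=[8.0338] v=[-3.8271]
Step 19: x=[7.8404] v=[-3.8674]
Step 20: x=[7.6462] v=[-3.8843]
Step 21: x=[7.4523] v=[-3.8778]
Step 22: x=[7.2599] v=[-3.8479]
Step 23: x=[7.0702] v=[-3.7948]
Step 24: x=[6.8843] v=[-3.7189]
Step 25: x=[6.7033] v=[-3.6205]
Step 26: x=[6.5283] v=[-3.5003]
Step 27: x=[6.3604] v=[-3.3590]
Step 28: x=[6.2005] v=[-3.1975]
Step 29: x=[6.0497] v=[-3.0167]
Step 30: x=[5.9088] v=[-2.8177]
Step 31: x=[5.7787] v=[-2.6017]
Step 32: x=[5.6602] v=[-2.3700]
Step 33: x=[5.5540] v=[-2.1240]
Step 34: x=[5.4607] v=[-1.8652]
Step 35: x=[5.3809] v=[-1.5952]
Step 36: x=[5.3151] v=[-1.3155]
Step 37: x=[5.2637] v=[-1.0279]
Step 38: x=[5.2270] v=[-0.7341]
Step 39: x=[5.2052] v=[-0.4359]
Step 40: x=[5.1984] v=[-0.1351]
v[0] did not become non-negative within 40 steps; using fallback time=2.0000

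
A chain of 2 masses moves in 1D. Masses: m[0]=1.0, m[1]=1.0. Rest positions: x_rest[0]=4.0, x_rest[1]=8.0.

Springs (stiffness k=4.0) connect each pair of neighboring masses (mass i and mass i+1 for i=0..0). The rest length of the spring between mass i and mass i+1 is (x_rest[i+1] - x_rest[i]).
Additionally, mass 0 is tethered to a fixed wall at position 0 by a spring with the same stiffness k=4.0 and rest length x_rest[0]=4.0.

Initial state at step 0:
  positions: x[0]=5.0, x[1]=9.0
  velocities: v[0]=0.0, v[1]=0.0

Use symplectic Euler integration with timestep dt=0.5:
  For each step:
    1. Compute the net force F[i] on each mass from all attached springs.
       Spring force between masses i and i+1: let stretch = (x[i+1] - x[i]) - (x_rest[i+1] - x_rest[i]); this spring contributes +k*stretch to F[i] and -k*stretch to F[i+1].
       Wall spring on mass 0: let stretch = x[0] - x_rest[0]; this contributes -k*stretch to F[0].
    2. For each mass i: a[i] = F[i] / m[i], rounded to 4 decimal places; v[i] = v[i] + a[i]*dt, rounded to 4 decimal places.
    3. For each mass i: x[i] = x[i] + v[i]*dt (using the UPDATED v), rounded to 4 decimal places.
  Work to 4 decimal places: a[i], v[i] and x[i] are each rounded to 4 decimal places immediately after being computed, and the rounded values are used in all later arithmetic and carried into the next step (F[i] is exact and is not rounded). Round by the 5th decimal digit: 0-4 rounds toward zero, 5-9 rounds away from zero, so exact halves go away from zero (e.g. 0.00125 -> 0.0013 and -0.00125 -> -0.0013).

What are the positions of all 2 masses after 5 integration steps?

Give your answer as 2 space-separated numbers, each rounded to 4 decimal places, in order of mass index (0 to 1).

Step 0: x=[5.0000 9.0000] v=[0.0000 0.0000]
Step 1: x=[4.0000 9.0000] v=[-2.0000 0.0000]
Step 2: x=[4.0000 8.0000] v=[0.0000 -2.0000]
Step 3: x=[4.0000 7.0000] v=[0.0000 -2.0000]
Step 4: x=[3.0000 7.0000] v=[-2.0000 0.0000]
Step 5: x=[3.0000 7.0000] v=[0.0000 0.0000]

Answer: 3.0000 7.0000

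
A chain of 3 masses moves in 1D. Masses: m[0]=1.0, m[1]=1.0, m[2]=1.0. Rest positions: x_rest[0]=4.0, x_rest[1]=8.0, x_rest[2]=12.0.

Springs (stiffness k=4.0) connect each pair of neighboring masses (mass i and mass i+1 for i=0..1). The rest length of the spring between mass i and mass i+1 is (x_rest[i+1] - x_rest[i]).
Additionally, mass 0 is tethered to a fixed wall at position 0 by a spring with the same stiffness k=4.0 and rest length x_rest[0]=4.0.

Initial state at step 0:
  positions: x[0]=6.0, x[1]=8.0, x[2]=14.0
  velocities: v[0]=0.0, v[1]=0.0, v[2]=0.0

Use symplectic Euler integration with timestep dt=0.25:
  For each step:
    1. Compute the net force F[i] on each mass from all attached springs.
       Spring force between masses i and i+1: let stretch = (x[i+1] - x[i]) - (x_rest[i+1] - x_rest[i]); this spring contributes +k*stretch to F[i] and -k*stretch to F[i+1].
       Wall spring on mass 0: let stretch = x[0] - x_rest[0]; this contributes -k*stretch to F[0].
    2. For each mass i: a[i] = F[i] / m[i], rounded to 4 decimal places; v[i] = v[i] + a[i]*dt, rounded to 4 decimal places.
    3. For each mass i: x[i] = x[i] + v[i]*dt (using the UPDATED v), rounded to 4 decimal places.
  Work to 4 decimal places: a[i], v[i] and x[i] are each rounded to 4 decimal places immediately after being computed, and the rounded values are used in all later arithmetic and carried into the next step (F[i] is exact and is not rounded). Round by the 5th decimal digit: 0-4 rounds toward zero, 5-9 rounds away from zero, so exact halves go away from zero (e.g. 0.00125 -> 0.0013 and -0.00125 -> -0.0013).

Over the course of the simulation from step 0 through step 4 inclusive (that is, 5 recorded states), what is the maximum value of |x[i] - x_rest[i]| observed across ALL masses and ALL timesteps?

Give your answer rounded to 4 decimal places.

Answer: 2.3438

Derivation:
Step 0: x=[6.0000 8.0000 14.0000] v=[0.0000 0.0000 0.0000]
Step 1: x=[5.0000 9.0000 13.5000] v=[-4.0000 4.0000 -2.0000]
Step 2: x=[3.7500 10.1250 12.8750] v=[-5.0000 4.5000 -2.5000]
Step 3: x=[3.1563 10.3438 12.5625] v=[-2.3750 0.8750 -1.2500]
Step 4: x=[3.5704 9.3204 12.6953] v=[1.6562 -4.0938 0.5313]
Max displacement = 2.3438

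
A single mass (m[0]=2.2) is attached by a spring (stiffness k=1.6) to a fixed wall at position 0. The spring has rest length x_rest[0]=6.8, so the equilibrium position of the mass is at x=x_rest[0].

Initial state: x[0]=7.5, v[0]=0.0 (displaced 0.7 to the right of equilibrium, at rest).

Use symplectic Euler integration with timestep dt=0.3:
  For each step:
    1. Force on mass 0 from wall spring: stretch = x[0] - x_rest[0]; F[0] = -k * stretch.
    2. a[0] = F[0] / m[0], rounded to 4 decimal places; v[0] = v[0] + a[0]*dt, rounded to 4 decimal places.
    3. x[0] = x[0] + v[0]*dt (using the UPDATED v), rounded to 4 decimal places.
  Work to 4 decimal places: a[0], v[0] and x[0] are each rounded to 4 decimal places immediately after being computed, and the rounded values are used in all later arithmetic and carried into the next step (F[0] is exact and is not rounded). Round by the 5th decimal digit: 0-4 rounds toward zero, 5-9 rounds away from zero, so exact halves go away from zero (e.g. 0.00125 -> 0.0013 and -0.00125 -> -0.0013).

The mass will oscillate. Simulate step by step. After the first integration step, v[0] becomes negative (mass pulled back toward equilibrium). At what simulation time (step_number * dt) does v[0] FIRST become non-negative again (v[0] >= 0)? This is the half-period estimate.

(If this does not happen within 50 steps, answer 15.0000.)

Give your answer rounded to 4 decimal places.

Answer: 3.9000

Derivation:
Step 0: x=[7.5000] v=[0.0000]
Step 1: x=[7.4542] v=[-0.1527]
Step 2: x=[7.3656] v=[-0.2954]
Step 3: x=[7.2400] v=[-0.4188]
Step 4: x=[7.0856] v=[-0.5148]
Step 5: x=[6.9125] v=[-0.5771]
Step 6: x=[6.7320] v=[-0.6016]
Step 7: x=[6.5560] v=[-0.5868]
Step 8: x=[6.3959] v=[-0.5336]
Step 9: x=[6.2623] v=[-0.4454]
Step 10: x=[6.1639] v=[-0.3281]
Step 11: x=[6.1071] v=[-0.1893]
Step 12: x=[6.0957] v=[-0.0381]
Step 13: x=[6.1304] v=[0.1156]
First v>=0 after going negative at step 13, time=3.9000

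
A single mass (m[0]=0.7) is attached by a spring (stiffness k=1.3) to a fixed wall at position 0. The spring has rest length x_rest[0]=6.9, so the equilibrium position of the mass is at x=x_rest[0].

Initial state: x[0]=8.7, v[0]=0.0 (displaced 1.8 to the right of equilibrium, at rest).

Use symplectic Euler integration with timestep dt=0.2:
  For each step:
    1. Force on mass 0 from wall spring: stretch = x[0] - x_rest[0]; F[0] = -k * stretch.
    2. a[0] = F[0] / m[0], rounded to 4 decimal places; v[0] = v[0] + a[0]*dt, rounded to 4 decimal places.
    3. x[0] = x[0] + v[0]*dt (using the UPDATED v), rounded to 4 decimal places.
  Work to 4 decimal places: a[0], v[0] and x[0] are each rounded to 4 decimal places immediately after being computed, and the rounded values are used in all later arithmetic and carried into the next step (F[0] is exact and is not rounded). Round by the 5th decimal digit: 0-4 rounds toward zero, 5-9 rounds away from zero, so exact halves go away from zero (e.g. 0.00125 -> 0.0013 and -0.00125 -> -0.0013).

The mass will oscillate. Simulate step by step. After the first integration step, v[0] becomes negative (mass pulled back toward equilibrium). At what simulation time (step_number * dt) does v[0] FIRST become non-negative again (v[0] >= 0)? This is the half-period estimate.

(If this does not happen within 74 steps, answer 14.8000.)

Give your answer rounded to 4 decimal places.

Answer: 2.4000

Derivation:
Step 0: x=[8.7000] v=[0.0000]
Step 1: x=[8.5663] v=[-0.6686]
Step 2: x=[8.3088] v=[-1.2875]
Step 3: x=[7.9466] v=[-1.8108]
Step 4: x=[7.5067] v=[-2.1995]
Step 5: x=[7.0217] v=[-2.4248]
Step 6: x=[6.5277] v=[-2.4700]
Step 7: x=[6.0614] v=[-2.3317]
Step 8: x=[5.6574] v=[-2.0202]
Step 9: x=[5.3457] v=[-1.5587]
Step 10: x=[5.1494] v=[-0.9814]
Step 11: x=[5.0832] v=[-0.3312]
Step 12: x=[5.1519] v=[0.3436]
First v>=0 after going negative at step 12, time=2.4000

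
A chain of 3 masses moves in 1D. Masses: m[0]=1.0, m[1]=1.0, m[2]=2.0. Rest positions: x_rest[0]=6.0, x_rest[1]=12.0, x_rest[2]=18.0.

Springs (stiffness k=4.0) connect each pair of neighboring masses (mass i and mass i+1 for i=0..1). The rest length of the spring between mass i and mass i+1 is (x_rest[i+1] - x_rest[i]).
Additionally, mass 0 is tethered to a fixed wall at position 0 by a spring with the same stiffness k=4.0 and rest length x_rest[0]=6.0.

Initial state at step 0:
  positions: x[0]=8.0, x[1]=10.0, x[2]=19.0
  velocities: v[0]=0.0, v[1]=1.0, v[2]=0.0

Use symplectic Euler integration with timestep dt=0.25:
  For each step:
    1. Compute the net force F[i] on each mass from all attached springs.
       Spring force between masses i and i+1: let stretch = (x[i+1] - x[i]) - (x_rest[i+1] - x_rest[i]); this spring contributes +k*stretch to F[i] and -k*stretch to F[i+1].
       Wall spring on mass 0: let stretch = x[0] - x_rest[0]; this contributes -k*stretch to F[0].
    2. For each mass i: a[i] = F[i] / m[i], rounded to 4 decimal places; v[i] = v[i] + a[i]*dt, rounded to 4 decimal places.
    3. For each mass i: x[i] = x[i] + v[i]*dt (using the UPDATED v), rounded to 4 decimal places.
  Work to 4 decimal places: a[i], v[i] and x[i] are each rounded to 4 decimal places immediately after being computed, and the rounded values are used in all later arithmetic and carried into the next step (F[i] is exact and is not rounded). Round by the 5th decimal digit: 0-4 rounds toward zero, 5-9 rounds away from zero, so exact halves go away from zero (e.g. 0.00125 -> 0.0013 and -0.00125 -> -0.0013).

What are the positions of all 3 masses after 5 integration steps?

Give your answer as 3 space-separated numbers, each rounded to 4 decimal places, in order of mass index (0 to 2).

Step 0: x=[8.0000 10.0000 19.0000] v=[0.0000 1.0000 0.0000]
Step 1: x=[6.5000 12.0000 18.6250] v=[-6.0000 8.0000 -1.5000]
Step 2: x=[4.7500 14.2813 18.1719] v=[-7.0000 9.1250 -1.8125]
Step 3: x=[4.1953 15.1524 17.9825] v=[-2.2187 3.4843 -0.7578]
Step 4: x=[5.3311 13.9917 18.1893] v=[4.5431 -4.6427 0.8272]
Step 5: x=[7.2993 11.7153 18.6214] v=[7.8726 -9.1057 1.7284]

Answer: 7.2993 11.7153 18.6214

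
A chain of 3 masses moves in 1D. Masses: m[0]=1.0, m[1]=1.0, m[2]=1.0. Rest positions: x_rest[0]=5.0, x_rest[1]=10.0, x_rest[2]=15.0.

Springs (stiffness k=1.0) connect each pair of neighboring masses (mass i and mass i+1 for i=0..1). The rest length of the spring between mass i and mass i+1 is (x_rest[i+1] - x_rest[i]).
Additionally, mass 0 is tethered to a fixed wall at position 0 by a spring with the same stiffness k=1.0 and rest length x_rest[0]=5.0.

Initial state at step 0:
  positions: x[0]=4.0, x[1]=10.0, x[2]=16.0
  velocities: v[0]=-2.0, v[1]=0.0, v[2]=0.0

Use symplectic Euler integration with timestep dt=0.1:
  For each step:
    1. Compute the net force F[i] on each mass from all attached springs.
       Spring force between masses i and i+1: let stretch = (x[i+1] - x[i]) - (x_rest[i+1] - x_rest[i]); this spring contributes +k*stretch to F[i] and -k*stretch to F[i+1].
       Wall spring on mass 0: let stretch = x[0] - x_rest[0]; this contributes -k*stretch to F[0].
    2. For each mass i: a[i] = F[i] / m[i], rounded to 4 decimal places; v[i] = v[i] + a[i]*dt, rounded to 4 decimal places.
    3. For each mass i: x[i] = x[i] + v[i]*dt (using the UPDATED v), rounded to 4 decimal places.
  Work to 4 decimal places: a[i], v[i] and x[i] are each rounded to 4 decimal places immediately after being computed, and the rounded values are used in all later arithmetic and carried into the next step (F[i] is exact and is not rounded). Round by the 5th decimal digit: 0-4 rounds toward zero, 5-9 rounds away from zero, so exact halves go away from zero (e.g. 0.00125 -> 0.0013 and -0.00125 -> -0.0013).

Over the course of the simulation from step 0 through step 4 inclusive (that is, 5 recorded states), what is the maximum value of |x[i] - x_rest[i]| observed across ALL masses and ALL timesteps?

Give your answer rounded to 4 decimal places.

Answer: 1.5665

Derivation:
Step 0: x=[4.0000 10.0000 16.0000] v=[-2.0000 0.0000 0.0000]
Step 1: x=[3.8200 10.0000 15.9900] v=[-1.8000 0.0000 -0.1000]
Step 2: x=[3.6636 9.9981 15.9701] v=[-1.5640 -0.0190 -0.1990]
Step 3: x=[3.5339 9.9926 15.9405] v=[-1.2969 -0.0553 -0.2962]
Step 4: x=[3.4335 9.9820 15.9014] v=[-1.0044 -0.1064 -0.3910]
Max displacement = 1.5665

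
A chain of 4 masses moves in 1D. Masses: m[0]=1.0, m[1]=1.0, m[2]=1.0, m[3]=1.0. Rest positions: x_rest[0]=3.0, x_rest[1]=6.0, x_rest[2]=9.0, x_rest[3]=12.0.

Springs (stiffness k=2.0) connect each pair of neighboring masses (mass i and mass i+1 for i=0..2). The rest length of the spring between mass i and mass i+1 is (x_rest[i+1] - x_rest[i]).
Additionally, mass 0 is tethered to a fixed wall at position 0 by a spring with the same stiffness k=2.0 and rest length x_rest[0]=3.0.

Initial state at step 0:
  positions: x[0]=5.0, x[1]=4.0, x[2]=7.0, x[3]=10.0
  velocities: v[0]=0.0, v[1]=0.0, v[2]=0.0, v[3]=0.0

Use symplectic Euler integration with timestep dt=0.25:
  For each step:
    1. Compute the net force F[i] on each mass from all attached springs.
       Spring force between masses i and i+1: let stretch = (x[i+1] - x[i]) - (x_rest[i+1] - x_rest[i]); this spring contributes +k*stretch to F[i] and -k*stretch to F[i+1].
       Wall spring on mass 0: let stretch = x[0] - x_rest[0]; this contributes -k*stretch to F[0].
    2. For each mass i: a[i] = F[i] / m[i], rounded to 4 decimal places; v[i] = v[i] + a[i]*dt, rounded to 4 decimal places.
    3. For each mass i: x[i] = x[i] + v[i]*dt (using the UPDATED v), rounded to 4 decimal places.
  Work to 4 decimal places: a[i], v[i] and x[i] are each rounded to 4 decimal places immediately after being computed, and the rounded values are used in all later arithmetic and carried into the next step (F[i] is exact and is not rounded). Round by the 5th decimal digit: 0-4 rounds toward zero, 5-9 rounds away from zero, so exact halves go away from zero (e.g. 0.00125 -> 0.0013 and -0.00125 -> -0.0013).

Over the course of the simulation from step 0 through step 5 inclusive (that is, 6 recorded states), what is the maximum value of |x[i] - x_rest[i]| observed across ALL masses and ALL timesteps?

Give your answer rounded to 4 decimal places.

Answer: 2.7215

Derivation:
Step 0: x=[5.0000 4.0000 7.0000 10.0000] v=[0.0000 0.0000 0.0000 0.0000]
Step 1: x=[4.2500 4.5000 7.0000 10.0000] v=[-3.0000 2.0000 0.0000 0.0000]
Step 2: x=[3.0000 5.2813 7.0625 10.0000] v=[-5.0000 3.1250 0.2500 0.0000]
Step 3: x=[1.6602 6.0001 7.2696 10.0078] v=[-5.3594 2.8750 0.8282 0.0313]
Step 4: x=[0.6553 6.3351 7.6603 10.0484] v=[-4.0196 1.3398 1.5626 0.1622]
Step 5: x=[0.2785 6.1257 8.1838 10.1655] v=[-1.5074 -0.8375 2.0941 0.4682]
Max displacement = 2.7215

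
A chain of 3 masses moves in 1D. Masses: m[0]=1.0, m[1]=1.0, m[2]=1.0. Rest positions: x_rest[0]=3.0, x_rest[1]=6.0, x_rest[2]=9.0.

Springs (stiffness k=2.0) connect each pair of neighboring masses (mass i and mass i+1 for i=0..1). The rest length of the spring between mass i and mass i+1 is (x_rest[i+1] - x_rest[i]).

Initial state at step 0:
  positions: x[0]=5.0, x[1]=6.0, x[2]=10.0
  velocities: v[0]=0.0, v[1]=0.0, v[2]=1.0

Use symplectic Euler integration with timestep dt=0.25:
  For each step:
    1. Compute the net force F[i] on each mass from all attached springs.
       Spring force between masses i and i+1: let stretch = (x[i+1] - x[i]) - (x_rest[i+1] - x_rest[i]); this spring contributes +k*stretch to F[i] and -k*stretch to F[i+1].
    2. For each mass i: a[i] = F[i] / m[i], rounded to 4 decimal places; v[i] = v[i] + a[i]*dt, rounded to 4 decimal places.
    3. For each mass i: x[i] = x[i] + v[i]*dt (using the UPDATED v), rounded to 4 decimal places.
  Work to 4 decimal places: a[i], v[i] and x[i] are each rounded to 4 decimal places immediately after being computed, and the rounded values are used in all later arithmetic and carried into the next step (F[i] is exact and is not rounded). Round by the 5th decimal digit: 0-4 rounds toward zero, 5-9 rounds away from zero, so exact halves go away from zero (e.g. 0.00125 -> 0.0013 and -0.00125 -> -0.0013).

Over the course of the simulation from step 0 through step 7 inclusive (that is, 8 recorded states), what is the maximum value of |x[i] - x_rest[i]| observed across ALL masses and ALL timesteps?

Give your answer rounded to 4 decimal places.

Answer: 2.4216

Derivation:
Step 0: x=[5.0000 6.0000 10.0000] v=[0.0000 0.0000 1.0000]
Step 1: x=[4.7500 6.3750 10.1250] v=[-1.0000 1.5000 0.5000]
Step 2: x=[4.3281 7.0156 10.1563] v=[-1.6875 2.5625 0.1250]
Step 3: x=[3.8672 7.7129 10.1700] v=[-1.8438 2.7891 0.0547]
Step 4: x=[3.5120 8.2366 10.2516] v=[-1.4210 2.0948 0.3262]
Step 5: x=[3.3723 8.4216 10.4563] v=[-0.5587 0.7400 0.8187]
Step 6: x=[3.4888 8.2298 10.7817] v=[0.4660 -0.7673 1.3014]
Step 7: x=[3.8229 7.7643 11.1631] v=[1.3365 -1.8619 1.5255]
Max displacement = 2.4216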